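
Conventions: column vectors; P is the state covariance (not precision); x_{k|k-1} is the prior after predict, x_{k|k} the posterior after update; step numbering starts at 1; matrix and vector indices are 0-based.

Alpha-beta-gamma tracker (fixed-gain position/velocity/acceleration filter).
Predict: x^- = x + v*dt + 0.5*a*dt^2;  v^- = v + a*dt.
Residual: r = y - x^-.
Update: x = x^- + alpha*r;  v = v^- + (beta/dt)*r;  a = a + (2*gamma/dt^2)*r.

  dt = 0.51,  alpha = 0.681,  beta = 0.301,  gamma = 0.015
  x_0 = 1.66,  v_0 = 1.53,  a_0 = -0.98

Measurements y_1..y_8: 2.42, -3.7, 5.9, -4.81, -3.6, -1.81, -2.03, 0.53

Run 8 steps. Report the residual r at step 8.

step 1: x_pred=2.3129  r=0.1071  x^+=2.3858  v^+=1.0934  a^+=-0.9676
step 2: x_pred=2.8176  r=-6.5176  x^+=-1.6209  v^+=-3.2467  a^+=-1.7194
step 3: x_pred=-3.5003  r=9.4003  x^+=2.9013  v^+=1.4244  a^+=-0.6352
step 4: x_pred=3.5451  r=-8.3551  x^+=-2.1447  v^+=-3.8307  a^+=-1.5988
step 5: x_pred=-4.3063  r=0.7063  x^+=-3.8253  v^+=-4.2293  a^+=-1.5174
step 6: x_pred=-6.1796  r=4.3696  x^+=-3.2039  v^+=-2.4242  a^+=-1.0134
step 7: x_pred=-4.5720  r=2.5420  x^+=-2.8409  v^+=-1.4407  a^+=-0.7202
step 8: x_pred=-3.6693  r=4.1993  x^+=-0.8096  v^+=0.6704  a^+=-0.2358

resid = 4.1993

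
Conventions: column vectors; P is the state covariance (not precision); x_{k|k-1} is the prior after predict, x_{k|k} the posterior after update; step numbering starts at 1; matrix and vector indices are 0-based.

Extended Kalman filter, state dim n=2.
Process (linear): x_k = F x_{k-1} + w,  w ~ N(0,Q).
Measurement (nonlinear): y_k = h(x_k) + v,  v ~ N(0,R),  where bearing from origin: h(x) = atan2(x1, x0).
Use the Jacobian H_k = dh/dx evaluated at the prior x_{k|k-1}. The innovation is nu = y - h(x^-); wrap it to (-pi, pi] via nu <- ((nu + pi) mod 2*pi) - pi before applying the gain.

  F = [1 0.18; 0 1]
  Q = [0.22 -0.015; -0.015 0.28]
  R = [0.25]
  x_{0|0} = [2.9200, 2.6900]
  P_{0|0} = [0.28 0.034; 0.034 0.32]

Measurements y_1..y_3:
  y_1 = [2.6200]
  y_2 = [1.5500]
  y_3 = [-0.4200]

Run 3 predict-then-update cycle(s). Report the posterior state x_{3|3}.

step 1: x^-=[3.4042, 2.6900]  P^-=[0.5226 0.0766; 0.0766 0.6000]  H_jac=[-0.1429 0.1808]  S=[0.2763]  K=[-0.2201; 0.3530]  nu=[1.9513]  x^+=[2.9747, 3.3789]  P^+=[0.5092 0.0981; 0.0981 0.5656]
step 2: x^-=[3.5829, 3.3789]  P^-=[0.7828 0.1849; 0.1849 0.8456]  H_jac=[-0.1393 0.1477]  S=[0.2760]  K=[-0.2962; 0.3592]  nu=[0.7939]  x^+=[3.3478, 3.6640]  P^+=[0.7586 0.2142; 0.2142 0.8099]
step 3: x^-=[4.0073, 3.6640]  P^-=[1.0820 0.3450; 0.3450 1.0899]  H_jac=[-0.1243 0.1359]  S=[0.2752]  K=[-0.3182; 0.3825]  nu=[-1.1607]  x^+=[4.3766, 3.2201]  P^+=[1.0541 0.3785; 0.3785 1.0497]

x_post = [4.3766, 3.2201]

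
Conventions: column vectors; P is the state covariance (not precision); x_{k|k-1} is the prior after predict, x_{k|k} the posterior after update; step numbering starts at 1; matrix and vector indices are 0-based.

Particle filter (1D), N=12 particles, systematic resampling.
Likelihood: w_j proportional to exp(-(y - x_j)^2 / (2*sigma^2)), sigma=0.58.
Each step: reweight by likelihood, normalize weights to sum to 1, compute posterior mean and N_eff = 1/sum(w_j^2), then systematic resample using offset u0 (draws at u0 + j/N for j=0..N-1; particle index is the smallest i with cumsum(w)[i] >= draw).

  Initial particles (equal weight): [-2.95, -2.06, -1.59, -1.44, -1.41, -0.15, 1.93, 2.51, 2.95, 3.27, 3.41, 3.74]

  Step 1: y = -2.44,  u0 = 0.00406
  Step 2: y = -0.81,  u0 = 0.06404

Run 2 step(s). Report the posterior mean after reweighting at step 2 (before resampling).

step 1: w=[0.3005, 0.3568, 0.1511, 0.1000, 0.0914, 0.0002, 0.0000, 0.0000, 0.0000, 0.0000, 0.0000, 0.0000]  mean=-2.1346  Neff=3.8641  idx=[0, 0, 0, 0, 1, 1, 1, 1, 2, 2, 3, 4]
step 2: w=[0.0005, 0.0005, 0.0005, 0.0005, 0.0418, 0.0418, 0.0418, 0.0418, 0.1725, 0.1725, 0.2363, 0.2496]  mean=-1.5908  Neff=5.4154  idx=[5, 7, 8, 8, 9, 9, 10, 10, 10, 11, 11, 11]

post_mean = -1.5908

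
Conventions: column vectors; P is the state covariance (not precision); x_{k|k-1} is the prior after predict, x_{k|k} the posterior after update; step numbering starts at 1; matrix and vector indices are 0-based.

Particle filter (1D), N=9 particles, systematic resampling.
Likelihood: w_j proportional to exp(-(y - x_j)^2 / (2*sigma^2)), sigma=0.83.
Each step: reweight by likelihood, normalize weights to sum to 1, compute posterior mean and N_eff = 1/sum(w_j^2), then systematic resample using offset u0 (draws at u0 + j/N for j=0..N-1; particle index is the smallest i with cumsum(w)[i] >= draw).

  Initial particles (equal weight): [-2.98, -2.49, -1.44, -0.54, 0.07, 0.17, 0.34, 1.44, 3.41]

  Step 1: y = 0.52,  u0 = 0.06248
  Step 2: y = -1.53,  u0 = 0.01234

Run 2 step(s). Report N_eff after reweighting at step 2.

step 1: w=[0.0000, 0.0004, 0.0162, 0.1163, 0.2270, 0.2405, 0.2568, 0.1422, 0.0006]  mean=0.2639  Neff=4.7773  idx=[3, 4, 4, 5, 5, 6, 6, 6, 7]
step 2: w=[0.3814, 0.1212, 0.1212, 0.0954, 0.0954, 0.0614, 0.0614, 0.0614, 0.0013]  mean=-0.0921  Neff=4.8932  idx=[0, 0, 0, 0, 1, 2, 3, 4, 6]

N_eff = 4.8932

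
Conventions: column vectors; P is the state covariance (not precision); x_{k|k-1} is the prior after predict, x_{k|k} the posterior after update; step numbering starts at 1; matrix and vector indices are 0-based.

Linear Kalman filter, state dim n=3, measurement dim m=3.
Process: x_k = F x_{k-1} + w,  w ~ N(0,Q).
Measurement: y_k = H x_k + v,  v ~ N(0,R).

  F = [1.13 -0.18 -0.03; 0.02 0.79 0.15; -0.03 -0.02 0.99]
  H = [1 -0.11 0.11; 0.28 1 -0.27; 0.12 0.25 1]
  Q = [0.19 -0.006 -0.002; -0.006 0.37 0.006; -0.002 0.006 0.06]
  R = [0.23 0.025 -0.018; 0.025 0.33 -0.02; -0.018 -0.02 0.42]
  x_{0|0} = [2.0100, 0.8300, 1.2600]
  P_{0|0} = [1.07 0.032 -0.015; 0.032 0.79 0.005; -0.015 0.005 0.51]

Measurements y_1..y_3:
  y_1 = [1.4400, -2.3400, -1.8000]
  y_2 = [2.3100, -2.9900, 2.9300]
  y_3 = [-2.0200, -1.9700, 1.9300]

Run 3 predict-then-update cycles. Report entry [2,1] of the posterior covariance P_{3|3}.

step 1: x^-=[2.0841, 0.8849, 1.1705]  P^-=[1.5704 -0.0708 -0.0688; -0.0708 0.8770 0.0715; -0.0688 0.0715 0.5619]  S=[1.8165 0.3094 0.1158; 0.3094 1.3033 0.1365; 0.1158 0.1365 1.0743]  K=[0.8487 0.0968 -0.0089; -0.2151 0.6730 0.2004; -0.0213 -0.1289 0.5506]  nu=[-0.6755, -3.4924, -3.4418]  x^+=[1.2033, -2.0100, -0.2600]  P^+=[0.2008 -0.0141 -0.0415; -0.0141 0.2222 0.0207; -0.0415 0.0207 0.2340]
step 2: x^-=[1.7293, -1.6028, -0.2533]  P^-=[0.4626 -0.0547 -0.0649; -0.0547 0.5183 0.0530; -0.0649 0.0530 0.2913]  S=[0.6989 0.0587 -0.0277; 0.0587 0.8563 0.0694; -0.0277 0.0694 0.7580]  K=[0.6544 0.0639 -0.0123; -0.1926 0.5698 0.1729; -0.0327 -0.0812 0.3977]  nu=[0.4323, -1.9398, 3.3765]  x^+=[1.8468, -2.2075, 1.2330]  P^+=[0.1544 -0.0145 -0.0331; -0.0145 0.1890 0.0192; -0.0331 0.0192 0.1684]
step 3: x^-=[2.4472, -1.5220, 1.2094]  P^-=[0.4018 -0.0496 -0.0518; -0.0496 0.4957 0.0427; -0.0518 0.0427 0.2265]  S=[0.6390 0.0465 -0.0263; 0.0465 0.8307 0.0739; -0.0263 0.0739 0.6892]  K=[0.6239 0.0581 -0.0057; -0.1897 0.5620 0.1657; -0.0304 -0.0683 0.3413]  nu=[-4.7677, -0.8067, 0.8075]  x^+=[-0.5788, -0.9371, 1.6851]  P^+=[0.1467 -0.0140 -0.0289; -0.0140 0.1859 0.0170; -0.0289 0.0170 0.1445]

P_post[2,1] = 0.0170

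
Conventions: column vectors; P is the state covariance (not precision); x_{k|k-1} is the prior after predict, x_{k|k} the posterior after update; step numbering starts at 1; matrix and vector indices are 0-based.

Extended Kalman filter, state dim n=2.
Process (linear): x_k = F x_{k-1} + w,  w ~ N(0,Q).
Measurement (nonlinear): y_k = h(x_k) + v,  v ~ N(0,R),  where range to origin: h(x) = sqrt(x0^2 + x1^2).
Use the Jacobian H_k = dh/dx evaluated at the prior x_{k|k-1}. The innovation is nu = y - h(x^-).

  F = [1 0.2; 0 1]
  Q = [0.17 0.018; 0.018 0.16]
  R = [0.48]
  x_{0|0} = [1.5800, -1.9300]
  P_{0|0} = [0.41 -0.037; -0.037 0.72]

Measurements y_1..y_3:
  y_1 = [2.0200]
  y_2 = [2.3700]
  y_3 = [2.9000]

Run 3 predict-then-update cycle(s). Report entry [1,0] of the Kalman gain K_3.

step 1: x^-=[1.1940, -1.9300]  P^-=[0.5940 0.1250; 0.1250 0.8800]  H_jac=[0.5261 -0.8504]  S=[1.1690]  K=[0.1764; -0.5839]  nu=[-0.2495]  x^+=[1.1500, -1.7843]  P^+=[0.5576 0.2454; 0.2454 0.4814]
step 2: x^-=[0.7931, -1.7843]  P^-=[0.8450 0.3597; 0.3597 0.6414]  H_jac=[0.4062 -0.9138]  S=[0.8880]  K=[0.0164; -0.4955]  nu=[0.4173]  x^+=[0.8000, -1.9911]  P^+=[0.8448 0.3669; 0.3669 0.4234]
step 3: x^-=[0.4017, -1.9911]  P^-=[1.1785 0.4696; 0.4696 0.5834]  H_jac=[0.1978 -0.9802]  S=[0.9046]  K=[-0.2512; -0.5295]  nu=[0.8688]  x^+=[0.1835, -2.4511]  P^+=[1.1214 0.3493; 0.3493 0.3298]

K[1,0] = -0.5295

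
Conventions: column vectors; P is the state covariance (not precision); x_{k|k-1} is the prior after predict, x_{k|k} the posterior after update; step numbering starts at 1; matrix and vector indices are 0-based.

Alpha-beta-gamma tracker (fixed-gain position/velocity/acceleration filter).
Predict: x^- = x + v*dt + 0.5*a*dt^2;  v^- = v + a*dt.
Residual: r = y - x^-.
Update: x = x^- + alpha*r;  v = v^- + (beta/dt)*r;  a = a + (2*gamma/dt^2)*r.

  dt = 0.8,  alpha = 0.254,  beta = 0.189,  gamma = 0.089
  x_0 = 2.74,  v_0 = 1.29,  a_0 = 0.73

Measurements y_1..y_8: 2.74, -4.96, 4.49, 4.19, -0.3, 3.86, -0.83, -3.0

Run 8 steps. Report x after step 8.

x_post = -1.3204

step 1: x_pred=4.0056  r=-1.2656  x^+=3.6841  v^+=1.5750  a^+=0.3780
step 2: x_pred=5.0651  r=-10.0251  x^+=2.5187  v^+=-0.4910  a^+=-2.4102
step 3: x_pred=1.3546  r=3.1354  x^+=2.1510  v^+=-1.6785  a^+=-1.5382
step 4: x_pred=0.3160  r=3.8740  x^+=1.3000  v^+=-1.9938  a^+=-0.4607
step 5: x_pred=-0.4425  r=0.1425  x^+=-0.4063  v^+=-2.3287  a^+=-0.4211
step 6: x_pred=-2.4040  r=6.2640  x^+=-0.8130  v^+=-1.1858  a^+=1.3211
step 7: x_pred=-1.3388  r=0.5088  x^+=-1.2096  v^+=-0.0087  a^+=1.4626
step 8: x_pred=-0.7485  r=-2.2515  x^+=-1.3204  v^+=0.6295  a^+=0.8364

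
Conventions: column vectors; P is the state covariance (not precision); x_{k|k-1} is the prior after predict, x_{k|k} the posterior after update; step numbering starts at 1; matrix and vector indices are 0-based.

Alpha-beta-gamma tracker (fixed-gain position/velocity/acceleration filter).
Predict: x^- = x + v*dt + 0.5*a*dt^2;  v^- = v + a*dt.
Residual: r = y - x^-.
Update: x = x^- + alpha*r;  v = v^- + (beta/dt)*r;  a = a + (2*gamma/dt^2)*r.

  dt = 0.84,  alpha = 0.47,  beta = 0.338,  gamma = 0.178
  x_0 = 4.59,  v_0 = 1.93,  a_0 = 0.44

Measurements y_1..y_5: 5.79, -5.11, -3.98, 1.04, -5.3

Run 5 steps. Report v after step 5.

v_post = -5.0834

step 1: x_pred=6.3664  r=-0.5764  x^+=6.0955  v^+=2.0677  a^+=0.1492
step 2: x_pred=7.8850  r=-12.9950  x^+=1.7773  v^+=-3.0360  a^+=-6.4072
step 3: x_pred=-3.0334  r=-0.9466  x^+=-3.4783  v^+=-8.7990  a^+=-6.8849
step 4: x_pred=-13.2984  r=14.3384  x^+=-6.5593  v^+=-8.8128  a^+=0.3494
step 5: x_pred=-13.8388  r=8.5388  x^+=-9.8256  v^+=-5.0834  a^+=4.6575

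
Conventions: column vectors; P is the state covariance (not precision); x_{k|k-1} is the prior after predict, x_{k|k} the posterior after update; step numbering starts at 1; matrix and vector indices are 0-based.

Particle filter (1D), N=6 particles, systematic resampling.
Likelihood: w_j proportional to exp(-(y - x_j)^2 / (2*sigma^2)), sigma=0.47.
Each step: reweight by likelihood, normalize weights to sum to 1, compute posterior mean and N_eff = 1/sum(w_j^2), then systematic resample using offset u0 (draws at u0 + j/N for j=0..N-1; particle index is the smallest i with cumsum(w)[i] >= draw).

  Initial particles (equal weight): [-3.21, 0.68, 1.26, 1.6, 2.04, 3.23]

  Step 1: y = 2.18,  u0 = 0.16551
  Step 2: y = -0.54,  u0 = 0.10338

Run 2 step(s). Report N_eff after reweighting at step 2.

step 1: w=[0.0000, 0.0037, 0.0887, 0.2814, 0.5765, 0.0497]  mean=1.9011  Neff=2.3704  idx=[3, 3, 4, 4, 4, 5]
step 2: w=[0.4933, 0.4933, 0.0045, 0.0045, 0.0045, 0.0000]  mean=1.6059  Neff=2.0546  idx=[0, 0, 0, 1, 1, 1]

N_eff = 2.0546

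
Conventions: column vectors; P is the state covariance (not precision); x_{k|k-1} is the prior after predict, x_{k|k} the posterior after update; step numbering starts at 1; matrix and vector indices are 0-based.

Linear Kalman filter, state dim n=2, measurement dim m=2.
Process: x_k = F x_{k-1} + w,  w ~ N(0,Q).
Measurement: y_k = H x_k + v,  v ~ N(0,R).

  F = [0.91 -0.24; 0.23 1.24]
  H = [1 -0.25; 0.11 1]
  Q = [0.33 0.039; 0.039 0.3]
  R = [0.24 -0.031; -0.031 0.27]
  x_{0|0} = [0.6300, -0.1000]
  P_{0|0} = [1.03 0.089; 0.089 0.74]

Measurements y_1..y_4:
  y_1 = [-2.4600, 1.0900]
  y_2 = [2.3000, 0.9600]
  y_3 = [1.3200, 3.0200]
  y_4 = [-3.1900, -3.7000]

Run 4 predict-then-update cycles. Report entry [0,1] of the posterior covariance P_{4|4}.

P_post[0,1] = 0.0073

step 1: x^-=[0.5973, 0.0209]  P^-=[1.1867 0.1299; 0.1299 1.5431]  S=[1.4582 -0.1599; -0.1599 1.8560]  K=[0.8146 0.2105; -0.0843 0.8318]  nu=[-3.0521, 1.0034]  x^+=[-1.6778, 1.1127]  P^+=[0.1916 0.0105; 0.0105 0.2261]
step 2: x^-=[-1.7938, 0.9939]  P^-=[0.4971 0.0231; 0.0231 0.6637]  S=[0.7670 -0.1198; -0.1198 0.9448]  K=[0.6666 0.1668; -0.0776 0.6953]  nu=[4.3423, 0.1635]  x^+=[1.1281, 0.7705]  P^+=[0.1566 0.0072; 0.0072 0.1894]
step 3: x^-=[0.8416, 1.2148]  P^-=[0.4675 0.0231; 0.0231 0.6035]  S=[0.7336 -0.1080; -0.1080 0.8843]  K=[0.6535 0.1641; -0.0746 0.6763]  nu=[0.7821, 1.7126]  x^+=[1.6337, 2.3147]  P^+=[0.1535 0.0072; 0.0072 0.1841]
step 4: x^-=[0.9312, 3.2459]  P^-=[0.4646 0.0240; 0.0240 0.5953]  S=[0.7298 -0.1054; -0.1054 0.8762]  K=[0.6521 0.1642; -0.0738 0.6736]  nu=[-3.3097, -7.0484]  x^+=[-2.3841, -1.2574]  P^+=[0.1532 0.0073; 0.0073 0.1833]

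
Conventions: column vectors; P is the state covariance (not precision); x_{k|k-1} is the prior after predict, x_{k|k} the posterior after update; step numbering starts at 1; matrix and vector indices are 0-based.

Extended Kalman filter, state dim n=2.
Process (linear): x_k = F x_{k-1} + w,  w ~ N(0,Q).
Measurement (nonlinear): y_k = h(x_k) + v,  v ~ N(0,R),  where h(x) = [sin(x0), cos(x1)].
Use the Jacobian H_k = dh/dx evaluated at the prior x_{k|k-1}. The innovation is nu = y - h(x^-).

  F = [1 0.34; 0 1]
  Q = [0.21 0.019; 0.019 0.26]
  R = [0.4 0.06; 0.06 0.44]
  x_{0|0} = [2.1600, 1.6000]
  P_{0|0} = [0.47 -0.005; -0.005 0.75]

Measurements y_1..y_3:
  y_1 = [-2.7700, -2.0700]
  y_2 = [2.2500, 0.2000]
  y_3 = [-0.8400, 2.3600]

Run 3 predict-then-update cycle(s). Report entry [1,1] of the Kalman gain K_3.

step 1: x^-=[2.7040, 1.6000]  P^-=[0.7633 0.2690; 0.2690 1.0100]  H_jac=[-0.9058 0.0000; 0.0000 -0.9996]  S=[1.0262 0.3035; 0.3035 1.4491]  K=[-0.6597 -0.0474; -0.0334 -0.6897]  nu=[-3.1938, -2.0408]  x^+=[4.9076, 3.1142]  P^+=[0.2945 0.0604; 0.0604 0.3056]
step 2: x^-=[5.9664, 3.1142]  P^-=[0.5809 0.1833; 0.1833 0.5656]  H_jac=[0.9502 0.0000; 0.0000 -0.0274]  S=[0.9245 0.0552; 0.0552 0.4404]  K=[0.6022 -0.0869; 0.1920 -0.0592]  nu=[2.5615, 1.1996]  x^+=[7.4048, 3.5350]  P^+=[0.2480 0.0771; 0.0771 0.5312]
step 3: x^-=[8.6067, 3.5350]  P^-=[0.5718 0.2767; 0.2767 0.7912]  H_jac=[-0.6836 0.0000; 0.0000 0.3833]  S=[0.6672 -0.0125; -0.0125 0.5563]  K=[-0.5826 0.1776; -0.2734 0.5391]  nu=[-1.5698, 3.2836]  x^+=[10.1043, 5.7343]  P^+=[0.3253 0.1126; 0.1126 0.5760]

K[1,1] = 0.5391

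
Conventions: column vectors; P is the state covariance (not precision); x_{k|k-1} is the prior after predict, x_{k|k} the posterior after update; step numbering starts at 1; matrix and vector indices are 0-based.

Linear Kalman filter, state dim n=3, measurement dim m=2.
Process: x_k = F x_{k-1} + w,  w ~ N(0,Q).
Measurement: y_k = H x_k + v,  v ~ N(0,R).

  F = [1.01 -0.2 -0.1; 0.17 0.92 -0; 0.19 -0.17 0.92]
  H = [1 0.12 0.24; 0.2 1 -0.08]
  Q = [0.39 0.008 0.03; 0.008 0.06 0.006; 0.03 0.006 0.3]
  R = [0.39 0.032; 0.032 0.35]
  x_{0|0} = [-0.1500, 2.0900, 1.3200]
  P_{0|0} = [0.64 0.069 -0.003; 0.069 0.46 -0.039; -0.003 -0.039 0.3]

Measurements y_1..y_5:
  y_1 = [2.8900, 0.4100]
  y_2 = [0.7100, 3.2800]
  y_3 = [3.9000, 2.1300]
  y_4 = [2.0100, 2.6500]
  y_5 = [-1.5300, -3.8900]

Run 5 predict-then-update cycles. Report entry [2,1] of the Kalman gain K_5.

K[2,1] = -0.2669

step 1: x^-=[-0.7015, 1.8973, 0.8306]  P^-=[1.0354 0.0987 0.1302; 0.0987 0.4894 -0.0687; 0.1302 -0.0687 0.5970]  S=[1.5491 0.3674; 0.3674 0.9309]  K=[0.6851 0.0469; -0.0443 0.5703; 0.2143 -0.1817]  nu=[3.1645, -1.2806]  x^+=[1.4065, 1.0268, 1.7414]  P^+=[0.2827 -0.0220 -0.0473; -0.0220 0.2022 -0.0054; -0.0473 -0.0054 0.5238]
step 2: x^-=[1.0411, 1.1838, 1.6948]  P^-=[0.7099 0.0009 0.0054; 0.0009 0.2324 -0.0316; 0.0054 -0.0316 0.7459]  S=[1.1472 0.1811; 0.1811 0.6208]  K=[0.6120 0.0511; -0.0432 0.3913; 0.1891 -0.2005]  nu=[-0.8799, 2.0236]  x^+=[0.6059, 2.0137, 1.1227]  P^+=[0.2673 -0.0241 -0.1005; -0.0241 0.1413 0.0115; -0.1005 0.0115 0.6937]
step 3: x^-=[0.0970, 1.9556, 0.8057]  P^-=[0.7058 0.0070 -0.0661; 0.0070 0.1798 -0.0170; -0.0661 -0.0170 0.8637]  S=[1.1171 0.1835; 0.1835 0.5712]  K=[0.6062 0.0739; -0.0323 0.3300; 0.1617 -0.2258]  nu=[3.3750, 0.2194]  x^+=[2.1591, 1.9191, 1.3017]  P^+=[0.2757 -0.0213 -0.1431; -0.0213 0.1204 0.0203; -0.1431 0.0203 0.8188]
step 4: x^-=[1.6667, 2.1326, 1.2816]  P^-=[0.7226 0.0147 -0.1175; 0.0147 0.1632 -0.0123; -0.1175 -0.0123 0.9514]  S=[1.1161 0.1938; 0.1938 0.5597]  K=[0.6080 0.0907; -0.0253 0.3072; 0.1412 -0.2487]  nu=[-0.2202, 0.2865]  x^+=[1.5588, 2.2263, 1.1792]  P^+=[0.2841 -0.0195 -0.1738; -0.0195 0.1126 0.0249; -0.1738 0.0249 0.9082]
step 5: x^-=[1.0113, 2.3132, 1.0026]  P^-=[0.7374 0.0192 -0.1535; 0.0192 0.1574 -0.0114; -0.1535 -0.0114 1.0149]  S=[1.1184 0.2009; 0.2009 0.5579]  K=[0.6103 0.1011; -0.0220 0.2987; 0.1272 -0.2669]  nu=[-3.0595, -6.3252]  x^+=[-1.4955, 0.4914, 2.3012]  P^+=[0.2903 -0.0188 -0.1952; -0.0188 0.1098 0.0274; -0.1952 0.0274 0.9707]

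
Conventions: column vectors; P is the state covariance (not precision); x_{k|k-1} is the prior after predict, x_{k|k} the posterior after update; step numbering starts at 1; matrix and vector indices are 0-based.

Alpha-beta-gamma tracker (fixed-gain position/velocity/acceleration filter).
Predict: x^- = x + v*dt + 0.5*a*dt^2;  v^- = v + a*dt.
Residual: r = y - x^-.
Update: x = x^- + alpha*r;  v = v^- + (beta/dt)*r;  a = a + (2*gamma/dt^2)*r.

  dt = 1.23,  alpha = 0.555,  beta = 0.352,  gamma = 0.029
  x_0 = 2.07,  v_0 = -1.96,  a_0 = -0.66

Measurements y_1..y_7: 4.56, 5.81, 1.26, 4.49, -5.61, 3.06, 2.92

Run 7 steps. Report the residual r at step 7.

step 1: x_pred=-0.8401  r=5.4001  x^+=2.1570  v^+=-1.2264  a^+=-0.4530
step 2: x_pred=0.3058  r=5.5042  x^+=3.3606  v^+=-0.2084  a^+=-0.2420
step 3: x_pred=2.9213  r=-1.6613  x^+=1.9993  v^+=-0.9814  a^+=-0.3057
step 4: x_pred=0.5609  r=3.9291  x^+=2.7415  v^+=-0.2330  a^+=-0.1550
step 5: x_pred=2.3377  r=-7.9477  x^+=-2.0733  v^+=-2.6981  a^+=-0.4597
step 6: x_pred=-5.7397  r=8.7997  x^+=-0.8559  v^+=-0.7453  a^+=-0.1224
step 7: x_pred=-1.8651  r=4.7851  x^+=0.7906  v^+=0.4736  a^+=0.0611

resid = 4.7851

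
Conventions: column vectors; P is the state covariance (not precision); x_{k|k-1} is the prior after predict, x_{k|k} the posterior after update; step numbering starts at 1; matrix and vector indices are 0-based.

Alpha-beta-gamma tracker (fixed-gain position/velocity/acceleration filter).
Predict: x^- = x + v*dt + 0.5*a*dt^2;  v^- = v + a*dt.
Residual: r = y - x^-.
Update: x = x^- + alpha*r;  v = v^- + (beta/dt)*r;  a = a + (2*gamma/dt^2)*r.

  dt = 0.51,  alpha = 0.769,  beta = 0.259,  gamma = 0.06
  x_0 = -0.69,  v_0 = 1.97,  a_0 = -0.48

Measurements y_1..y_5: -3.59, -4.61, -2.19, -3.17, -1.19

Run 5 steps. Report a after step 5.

step 1: x_pred=0.2523  r=-3.8423  x^+=-2.7024  v^+=-0.2261  a^+=-2.2527
step 2: x_pred=-3.1107  r=-1.4993  x^+=-4.2637  v^+=-2.1364  a^+=-2.9444
step 3: x_pred=-5.7361  r=3.5461  x^+=-3.0092  v^+=-1.8371  a^+=-1.3084
step 4: x_pred=-4.1162  r=0.9462  x^+=-3.3886  v^+=-2.0238  a^+=-0.8718
step 5: x_pred=-4.5341  r=3.3441  x^+=-1.9625  v^+=-0.7702  a^+=0.6710

a_post = 0.6710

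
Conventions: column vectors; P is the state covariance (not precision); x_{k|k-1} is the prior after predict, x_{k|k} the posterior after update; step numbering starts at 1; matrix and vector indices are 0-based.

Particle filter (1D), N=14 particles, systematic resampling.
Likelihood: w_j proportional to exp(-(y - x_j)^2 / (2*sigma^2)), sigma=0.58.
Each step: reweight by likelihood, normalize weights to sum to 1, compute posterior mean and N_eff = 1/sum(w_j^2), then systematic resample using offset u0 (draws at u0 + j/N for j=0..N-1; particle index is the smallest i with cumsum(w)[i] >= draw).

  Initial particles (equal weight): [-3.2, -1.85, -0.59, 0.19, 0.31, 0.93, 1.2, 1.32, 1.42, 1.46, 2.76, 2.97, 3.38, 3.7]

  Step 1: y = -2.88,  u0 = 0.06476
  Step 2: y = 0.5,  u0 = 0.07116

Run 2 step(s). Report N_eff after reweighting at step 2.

step 1: w=[0.8058, 0.1939, 0.0004, 0.0000, 0.0000, 0.0000, 0.0000, 0.0000, 0.0000, 0.0000, 0.0000, 0.0000, 0.0000, 0.0000]  mean=-2.9373  Neff=1.4560  idx=[0, 0, 0, 0, 0, 0, 0, 0, 0, 0, 0, 1, 1, 1]
step 2: w=[0.0000, 0.0000, 0.0000, 0.0000, 0.0000, 0.0000, 0.0000, 0.0000, 0.0000, 0.0000, 0.0000, 0.3333, 0.3333, 0.3333]  mean=-1.8500  Neff=3.0001  idx=[11, 11, 11, 11, 12, 12, 12, 12, 12, 13, 13, 13, 13, 13]

N_eff = 3.0001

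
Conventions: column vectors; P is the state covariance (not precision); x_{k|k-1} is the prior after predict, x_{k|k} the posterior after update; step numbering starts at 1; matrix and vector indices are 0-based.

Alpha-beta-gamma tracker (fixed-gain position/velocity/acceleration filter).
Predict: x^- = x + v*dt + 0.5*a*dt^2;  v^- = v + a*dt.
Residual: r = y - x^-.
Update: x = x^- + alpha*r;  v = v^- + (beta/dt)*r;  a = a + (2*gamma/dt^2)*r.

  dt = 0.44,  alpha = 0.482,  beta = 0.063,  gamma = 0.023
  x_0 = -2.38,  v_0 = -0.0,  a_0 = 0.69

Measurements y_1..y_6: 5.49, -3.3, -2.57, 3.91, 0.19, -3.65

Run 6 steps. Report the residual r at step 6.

resid = -6.6722

step 1: x_pred=-2.3132  r=7.8032  x^+=1.4479  v^+=1.4209  a^+=2.5441
step 2: x_pred=2.3194  r=-5.6194  x^+=-0.3892  v^+=1.7357  a^+=1.2089
step 3: x_pred=0.4916  r=-3.0616  x^+=-0.9841  v^+=1.8292  a^+=0.4814
step 4: x_pred=-0.1327  r=4.0427  x^+=1.8159  v^+=2.6199  a^+=1.4420
step 5: x_pred=3.1082  r=-2.9182  x^+=1.7017  v^+=2.8365  a^+=0.7486
step 6: x_pred=3.0222  r=-6.6722  x^+=-0.1938  v^+=2.2106  a^+=-0.8367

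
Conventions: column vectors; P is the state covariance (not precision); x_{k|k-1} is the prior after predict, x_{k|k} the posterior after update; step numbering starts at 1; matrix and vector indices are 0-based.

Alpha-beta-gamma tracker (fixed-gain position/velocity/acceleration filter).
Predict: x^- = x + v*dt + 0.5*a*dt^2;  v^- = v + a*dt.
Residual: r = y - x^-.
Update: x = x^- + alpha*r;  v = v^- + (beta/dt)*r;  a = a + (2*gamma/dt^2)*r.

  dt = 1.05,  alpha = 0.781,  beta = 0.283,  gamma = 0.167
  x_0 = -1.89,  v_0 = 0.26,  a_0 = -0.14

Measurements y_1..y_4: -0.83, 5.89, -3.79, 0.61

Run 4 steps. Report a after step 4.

a_post = -1.0683

step 1: x_pred=-1.6942  r=0.8642  x^+=-1.0193  v^+=0.3459  a^+=0.1218
step 2: x_pred=-0.5889  r=6.4789  x^+=4.4711  v^+=2.2200  a^+=2.0846
step 3: x_pred=7.9513  r=-11.7413  x^+=-1.2187  v^+=1.2443  a^+=-1.4724
step 4: x_pred=-0.7239  r=1.3339  x^+=0.3179  v^+=0.0577  a^+=-1.0683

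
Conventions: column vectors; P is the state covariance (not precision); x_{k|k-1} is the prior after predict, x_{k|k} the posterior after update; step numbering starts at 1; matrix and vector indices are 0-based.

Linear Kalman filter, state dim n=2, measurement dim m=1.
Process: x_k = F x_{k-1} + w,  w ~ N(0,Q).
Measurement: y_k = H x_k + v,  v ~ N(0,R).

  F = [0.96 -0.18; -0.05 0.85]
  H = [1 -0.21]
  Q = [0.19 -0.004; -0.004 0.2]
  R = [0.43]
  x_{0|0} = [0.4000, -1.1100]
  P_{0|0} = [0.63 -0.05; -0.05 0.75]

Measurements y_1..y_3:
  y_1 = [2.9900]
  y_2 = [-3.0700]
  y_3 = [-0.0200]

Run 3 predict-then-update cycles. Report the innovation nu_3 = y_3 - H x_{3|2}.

step 1: x^-=[0.5838, -0.9635]  P^-=[0.8122 -0.1902; -0.1902 0.7477]  S=[1.3551]  K=[0.6289; -0.2563]  nu=[2.2039]  x^+=[1.9697, -1.5283]  P^+=[0.2763 0.0281; 0.0281 0.6587]
step 2: x^-=[2.1660, -1.3975]  P^-=[0.4563 -0.0948; -0.0948 0.6742]  S=[0.9558]  K=[0.4982; -0.2473]  nu=[-5.5295]  x^+=[-0.5887, -0.0298]  P^+=[0.2190 0.0229; 0.0229 0.6157]
step 3: x^-=[-0.5598, 0.0041]  P^-=[0.4039 -0.0898; -0.0898 0.6435]  S=[0.9000]  K=[0.4697; -0.2499]  nu=[0.5407]  x^+=[-0.3058, -0.1310]  P^+=[0.2053 0.0159; 0.0159 0.5873]

innov = [0.5407]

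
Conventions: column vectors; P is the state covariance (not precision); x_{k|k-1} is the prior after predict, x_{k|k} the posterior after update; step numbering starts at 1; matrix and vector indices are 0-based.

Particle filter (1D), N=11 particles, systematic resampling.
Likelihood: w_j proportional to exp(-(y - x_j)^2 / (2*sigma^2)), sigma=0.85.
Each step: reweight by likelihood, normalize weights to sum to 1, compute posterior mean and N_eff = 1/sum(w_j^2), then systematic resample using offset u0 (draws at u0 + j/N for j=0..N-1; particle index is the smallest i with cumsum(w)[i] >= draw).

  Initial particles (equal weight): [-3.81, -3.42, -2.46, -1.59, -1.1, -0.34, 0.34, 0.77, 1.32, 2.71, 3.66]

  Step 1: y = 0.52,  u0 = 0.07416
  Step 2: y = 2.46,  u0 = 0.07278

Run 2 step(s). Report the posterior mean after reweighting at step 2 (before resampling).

step 1: w=[0.0000, 0.0000, 0.0006, 0.0134, 0.0475, 0.1750, 0.2855, 0.2796, 0.1875, 0.0106, 0.0003]  mean=0.4550  Neff=4.3857  idx=[5, 5, 6, 6, 6, 7, 7, 7, 7, 8, 8]
step 2: w=[0.0029, 0.0029, 0.0295, 0.0295, 0.0295, 0.0917, 0.0917, 0.0917, 0.0917, 0.2693, 0.2693]  mean=1.0217  Neff=5.5132  idx=[4, 5, 6, 7, 8, 9, 9, 9, 10, 10, 10]

post_mean = 1.0217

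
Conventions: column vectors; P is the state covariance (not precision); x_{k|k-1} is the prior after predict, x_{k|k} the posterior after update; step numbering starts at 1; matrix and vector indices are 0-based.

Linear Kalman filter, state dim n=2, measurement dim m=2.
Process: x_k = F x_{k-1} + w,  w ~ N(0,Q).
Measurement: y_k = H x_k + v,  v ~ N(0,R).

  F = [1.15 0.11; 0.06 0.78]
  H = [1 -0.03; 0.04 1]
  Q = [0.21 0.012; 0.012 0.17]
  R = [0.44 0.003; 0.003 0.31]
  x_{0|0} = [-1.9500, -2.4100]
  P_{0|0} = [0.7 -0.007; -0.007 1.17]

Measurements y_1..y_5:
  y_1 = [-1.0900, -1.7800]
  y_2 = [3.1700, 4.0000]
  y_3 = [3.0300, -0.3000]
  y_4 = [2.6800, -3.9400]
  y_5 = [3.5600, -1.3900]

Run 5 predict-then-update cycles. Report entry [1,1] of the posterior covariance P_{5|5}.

step 1: x^-=[-2.5076, -1.9968]  P^-=[1.1481 0.1544; 0.1544 0.8837]  S=[1.5797 0.1766; 0.1766 1.2079]  K=[0.7171 0.0610; -0.0014 0.7369]  nu=[1.3577, 0.3171]  x^+=[-1.5147, -1.7651]  P^+=[0.3159 0.0084; 0.0084 0.2281]
step 2: x^-=[-1.9361, -1.4676]  P^-=[0.6327 0.0610; 0.0610 0.3107]  S=[1.0694 0.0799; 0.0799 0.6266]  K=[0.5853 0.0631; 0.0111 0.4983]  nu=[5.0620, 5.5451]  x^+=[1.3764, 1.3518]  P^+=[0.2580 0.0110; 0.0110 0.1541]
step 3: x^-=[1.7316, 1.1370]  P^-=[0.5559 0.0530; 0.0530 0.2657]  S=[0.9930 0.0702; 0.0702 0.5808]  K=[0.5538 0.0626; 0.0128 0.4595]  nu=[1.3325, -1.5062]  x^+=[2.3753, 0.4619]  P^+=[0.2442 0.0113; 0.0113 0.1420]
step 4: x^-=[2.7824, 0.5028]  P^-=[0.5375 0.0512; 0.0512 0.2584]  S=[0.9747 0.0679; 0.0679 0.5733]  K=[0.5456 0.0622; 0.0131 0.4527]  nu=[-0.0873, -4.5541]  x^+=[2.4514, -1.5598]  P^+=[0.2406 0.0113; 0.0113 0.1399]
step 5: x^-=[2.6475, -1.0696]  P^-=[0.5327 0.0508; 0.0508 0.2570]  S=[0.9699 0.0674; 0.0674 0.5720]  K=[0.5434 0.0621; 0.0131 0.4514]  nu=[0.8804, -0.4263]  x^+=[3.0994, -1.2505]  P^+=[0.2396 0.0113; 0.0113 0.1395]

P_post[1,1] = 0.1395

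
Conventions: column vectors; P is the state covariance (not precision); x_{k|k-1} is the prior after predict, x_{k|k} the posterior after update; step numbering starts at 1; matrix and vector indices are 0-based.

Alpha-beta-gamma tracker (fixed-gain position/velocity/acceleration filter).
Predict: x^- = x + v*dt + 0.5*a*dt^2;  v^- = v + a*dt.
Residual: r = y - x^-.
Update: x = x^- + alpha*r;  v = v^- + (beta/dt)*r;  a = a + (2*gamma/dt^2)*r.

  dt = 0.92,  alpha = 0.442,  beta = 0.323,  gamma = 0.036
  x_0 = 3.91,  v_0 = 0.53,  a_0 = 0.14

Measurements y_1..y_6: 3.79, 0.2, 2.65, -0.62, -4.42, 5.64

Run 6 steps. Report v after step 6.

v_post = 0.3706

step 1: x_pred=4.4568  r=-0.6668  x^+=4.1621  v^+=0.4247  a^+=0.0833
step 2: x_pred=4.5880  r=-4.3880  x^+=2.6485  v^+=-1.0393  a^+=-0.2900
step 3: x_pred=1.5696  r=1.0804  x^+=2.0472  v^+=-0.9268  a^+=-0.1981
step 4: x_pred=1.1107  r=-1.7307  x^+=0.3457  v^+=-1.7167  a^+=-0.3453
step 5: x_pred=-1.3798  r=-3.0402  x^+=-2.7235  v^+=-3.1018  a^+=-0.6039
step 6: x_pred=-5.8327  r=11.4727  x^+=-0.7618  v^+=0.3706  a^+=0.3720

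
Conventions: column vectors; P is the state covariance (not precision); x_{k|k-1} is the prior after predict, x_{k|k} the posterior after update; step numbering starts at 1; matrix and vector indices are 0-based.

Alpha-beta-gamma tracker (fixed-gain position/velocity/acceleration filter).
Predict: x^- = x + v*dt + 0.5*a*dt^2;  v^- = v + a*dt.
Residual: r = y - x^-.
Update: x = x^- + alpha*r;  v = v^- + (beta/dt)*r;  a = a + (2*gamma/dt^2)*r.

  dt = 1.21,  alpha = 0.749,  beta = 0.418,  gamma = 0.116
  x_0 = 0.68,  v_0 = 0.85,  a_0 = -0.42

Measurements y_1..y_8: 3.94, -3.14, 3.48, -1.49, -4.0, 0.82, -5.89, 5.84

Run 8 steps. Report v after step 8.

v_post = 2.7831

step 1: x_pred=1.4010  r=2.5390  x^+=3.3027  v^+=1.2189  a^+=-0.0177
step 2: x_pred=4.7646  r=-7.9046  x^+=-1.1559  v^+=-1.5332  a^+=-1.2702
step 3: x_pred=-3.9410  r=7.4210  x^+=1.6173  v^+=-0.5066  a^+=-0.0943
step 4: x_pred=0.9353  r=-2.4253  x^+=-0.8812  v^+=-1.4585  a^+=-0.4786
step 5: x_pred=-2.9965  r=-1.0035  x^+=-3.7481  v^+=-2.3844  a^+=-0.6377
step 6: x_pred=-7.1000  r=7.9200  x^+=-1.1679  v^+=-0.4199  a^+=0.6173
step 7: x_pred=-1.2241  r=-4.6659  x^+=-4.7189  v^+=-1.2848  a^+=-0.1220
step 8: x_pred=-6.3628  r=12.2028  x^+=2.7771  v^+=2.7831  a^+=1.8116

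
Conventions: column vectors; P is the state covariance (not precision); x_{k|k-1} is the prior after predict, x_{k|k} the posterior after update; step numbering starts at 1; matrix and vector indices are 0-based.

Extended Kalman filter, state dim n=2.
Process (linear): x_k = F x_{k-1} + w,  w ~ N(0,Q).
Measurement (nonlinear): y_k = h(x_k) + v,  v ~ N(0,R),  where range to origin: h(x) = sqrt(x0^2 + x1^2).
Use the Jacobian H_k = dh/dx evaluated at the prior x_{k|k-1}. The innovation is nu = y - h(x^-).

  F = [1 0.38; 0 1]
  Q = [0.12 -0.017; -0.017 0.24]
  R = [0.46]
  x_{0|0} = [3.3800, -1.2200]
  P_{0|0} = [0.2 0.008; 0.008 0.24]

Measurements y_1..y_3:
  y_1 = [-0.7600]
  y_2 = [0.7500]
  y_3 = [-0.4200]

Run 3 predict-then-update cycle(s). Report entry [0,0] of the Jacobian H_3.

step 1: x^-=[2.9164, -1.2200]  P^-=[0.3607 0.0822; 0.0822 0.4800]  H_jac=[0.9225 -0.3859]  S=[0.7800]  K=[0.3860; -0.1403]  nu=[-3.9213]  x^+=[1.4028, -0.6699]  P^+=[0.2445 0.1244; 0.1244 0.4647]
step 2: x^-=[1.1482, -0.6699]  P^-=[0.5262 0.2840; 0.2840 0.7047]  H_jac=[0.8637 -0.5040]  S=[0.7843]  K=[0.3970; -0.1400]  nu=[-0.5794]  x^+=[0.9182, -0.5888]  P^+=[0.4026 0.3276; 0.3276 0.6893]
step 3: x^-=[0.6944, -0.5888]  P^-=[0.8711 0.5725; 0.5725 0.9293]  H_jac=[0.7627 -0.6467]  S=[0.7906]  K=[0.3720; -0.2078]  nu=[-1.3305]  x^+=[0.1994, -0.3123]  P^+=[0.7617 0.6337; 0.6337 0.8951]

H_jac[0,0] = 0.7627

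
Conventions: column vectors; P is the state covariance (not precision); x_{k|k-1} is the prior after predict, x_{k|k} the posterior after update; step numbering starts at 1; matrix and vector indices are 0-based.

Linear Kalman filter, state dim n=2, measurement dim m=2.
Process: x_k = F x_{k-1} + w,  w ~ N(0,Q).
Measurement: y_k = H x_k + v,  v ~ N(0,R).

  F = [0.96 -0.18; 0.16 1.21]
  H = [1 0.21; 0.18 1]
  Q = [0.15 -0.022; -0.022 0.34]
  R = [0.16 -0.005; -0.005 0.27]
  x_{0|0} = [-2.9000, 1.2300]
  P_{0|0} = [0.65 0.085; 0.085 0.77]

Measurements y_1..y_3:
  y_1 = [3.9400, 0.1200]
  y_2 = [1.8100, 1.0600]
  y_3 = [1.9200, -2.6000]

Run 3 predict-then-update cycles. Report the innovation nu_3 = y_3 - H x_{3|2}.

innov = [-0.0618, -4.0826]

step 1: x^-=[-3.0054, 1.0243]  P^-=[0.7446 0.0064; 0.0064 1.5169]  S=[0.9742 0.4542; 0.4542 1.8133]  K=[0.8261 -0.1295; -0.0643 0.8533]  nu=[6.7303, -0.3633]  x^+=[2.6014, 0.2817]  P^+=[0.1466 -0.0655; -0.0655 0.2425]
step 2: x^-=[2.4467, 0.7571]  P^-=[0.3156 -0.1265; -0.1265 0.6734]  S=[0.4521 0.0620; 0.0620 0.9081]  K=[0.6558 -0.1215; -0.0658 0.7210]  nu=[-0.7957, -0.1375]  x^+=[1.9416, 0.7103]  P^+=[0.1176 -0.0572; -0.0572 0.2053]
step 3: x^-=[1.7360, 1.1701]  P^-=[0.2848 -0.1135; -0.1135 0.6214]  S=[0.4245 0.0590; 0.0590 0.8598]  K=[0.6308 -0.1156; -0.0576 0.7029]  nu=[-0.0618, -4.0826]  x^+=[2.1692, -1.6962]  P^+=[0.1130 -0.0547; -0.0547 0.1999]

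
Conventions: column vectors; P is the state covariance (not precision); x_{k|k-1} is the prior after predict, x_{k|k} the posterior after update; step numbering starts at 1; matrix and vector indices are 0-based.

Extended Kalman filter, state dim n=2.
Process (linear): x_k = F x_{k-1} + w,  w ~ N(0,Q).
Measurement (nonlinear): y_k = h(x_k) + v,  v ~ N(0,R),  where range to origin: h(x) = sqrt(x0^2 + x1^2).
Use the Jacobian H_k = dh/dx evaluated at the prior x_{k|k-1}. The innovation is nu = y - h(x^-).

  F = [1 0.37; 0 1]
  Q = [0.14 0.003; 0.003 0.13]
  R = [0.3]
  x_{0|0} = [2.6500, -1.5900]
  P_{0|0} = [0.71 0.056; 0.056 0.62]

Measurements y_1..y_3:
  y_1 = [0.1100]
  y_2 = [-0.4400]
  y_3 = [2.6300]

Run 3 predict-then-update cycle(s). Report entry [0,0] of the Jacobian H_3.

H_jac[0,0] = 0.9949

step 1: x^-=[2.0617, -1.5900]  P^-=[0.9763 0.2884; 0.2884 0.7500]  H_jac=[0.7919 -0.6107]  S=[0.9130]  K=[0.6539; -0.2515]  nu=[-2.4936]  x^+=[0.4312, -0.9628]  P^+=[0.5860 0.4386; 0.4386 0.6922]
step 2: x^-=[0.0749, -0.9628]  P^-=[1.1453 0.6977; 0.6977 0.8222]  H_jac=[0.0776 -0.9970]  S=[1.0162]  K=[-0.5970; -0.7534]  nu=[-1.4057]  x^+=[0.9142, 0.0963]  P^+=[0.7830 0.2406; 0.2406 0.2454]
step 3: x^-=[0.9498, 0.0963]  P^-=[1.1347 0.3344; 0.3344 0.3754]  H_jac=[0.9949 0.1008]  S=[1.4940]  K=[0.7782; 0.2480]  nu=[1.6754]  x^+=[2.2535, 0.5118]  P^+=[0.2300 0.0461; 0.0461 0.2835]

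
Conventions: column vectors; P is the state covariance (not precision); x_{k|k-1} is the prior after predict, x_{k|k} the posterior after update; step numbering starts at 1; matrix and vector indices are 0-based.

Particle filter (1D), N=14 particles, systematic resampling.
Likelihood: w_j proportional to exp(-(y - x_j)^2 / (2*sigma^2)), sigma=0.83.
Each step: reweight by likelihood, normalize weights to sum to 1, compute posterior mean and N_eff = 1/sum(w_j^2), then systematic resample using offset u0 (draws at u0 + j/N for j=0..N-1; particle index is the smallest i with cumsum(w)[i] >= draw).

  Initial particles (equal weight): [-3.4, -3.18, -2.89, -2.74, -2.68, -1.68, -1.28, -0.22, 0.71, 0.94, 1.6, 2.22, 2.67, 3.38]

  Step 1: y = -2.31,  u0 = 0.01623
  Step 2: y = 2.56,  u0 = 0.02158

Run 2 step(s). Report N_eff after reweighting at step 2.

N_eff = 1.3954

step 1: w=[0.0876, 0.1198, 0.1625, 0.1814, 0.1879, 0.1556, 0.0961, 0.0087, 0.0003, 0.0001, 0.0000, 0.0000, 0.0000, 0.0000]  mean=-2.5352  Neff=6.6589  idx=[0, 1, 1, 2, 2, 3, 3, 3, 4, 4, 4, 5, 5, 6]
step 2: w=[0.0000, 0.0000, 0.0000, 0.0000, 0.0000, 0.0001, 0.0001, 0.0001, 0.0001, 0.0001, 0.0001, 0.0803, 0.0803, 0.8389]  mean=-1.3449  Neff=1.3954  idx=[11, 12, 13, 13, 13, 13, 13, 13, 13, 13, 13, 13, 13, 13]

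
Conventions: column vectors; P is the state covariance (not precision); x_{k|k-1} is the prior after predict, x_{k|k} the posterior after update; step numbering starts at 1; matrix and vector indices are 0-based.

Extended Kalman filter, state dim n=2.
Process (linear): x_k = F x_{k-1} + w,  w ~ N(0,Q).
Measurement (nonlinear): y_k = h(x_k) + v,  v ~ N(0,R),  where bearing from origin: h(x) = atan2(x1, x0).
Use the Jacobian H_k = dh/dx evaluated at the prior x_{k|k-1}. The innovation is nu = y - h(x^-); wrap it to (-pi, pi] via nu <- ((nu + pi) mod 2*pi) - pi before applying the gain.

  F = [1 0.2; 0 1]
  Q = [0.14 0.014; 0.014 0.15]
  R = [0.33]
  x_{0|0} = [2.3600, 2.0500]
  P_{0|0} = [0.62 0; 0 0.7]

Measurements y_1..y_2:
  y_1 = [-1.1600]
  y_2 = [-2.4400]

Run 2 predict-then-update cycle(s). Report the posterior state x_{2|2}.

step 1: x^-=[2.7700, 2.0500]  P^-=[0.7880 0.1540; 0.1540 0.8500]  H_jac=[-0.1726 0.2333]  S=[0.3873]  K=[-0.2585; 0.4432]  nu=[-1.7971]  x^+=[3.2345, 1.2534]  P^+=[0.7621 0.1984; 0.1984 0.7739]
step 2: x^-=[3.4852, 1.2534]  P^-=[1.0124 0.3672; 0.3672 0.9239]  H_jac=[-0.0914 0.2541]  S=[0.3810]  K=[0.0020; 0.5280]  nu=[-2.7852]  x^+=[3.4795, -0.2171]  P^+=[1.0124 0.3667; 0.3667 0.8177]

x_post = [3.4795, -0.2171]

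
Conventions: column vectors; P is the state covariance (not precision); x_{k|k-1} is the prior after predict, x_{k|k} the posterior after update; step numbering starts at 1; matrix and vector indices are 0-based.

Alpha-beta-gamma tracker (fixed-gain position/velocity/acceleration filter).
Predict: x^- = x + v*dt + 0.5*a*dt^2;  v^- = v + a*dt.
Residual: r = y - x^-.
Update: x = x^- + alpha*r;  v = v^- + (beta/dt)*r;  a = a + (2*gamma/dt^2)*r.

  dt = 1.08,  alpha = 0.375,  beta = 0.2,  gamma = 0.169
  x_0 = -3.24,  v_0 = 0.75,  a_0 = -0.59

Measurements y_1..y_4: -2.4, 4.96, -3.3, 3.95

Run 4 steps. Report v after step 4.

v_post = 2.3289

step 1: x_pred=-2.7741  r=0.3741  x^+=-2.6338  v^+=0.1821  a^+=-0.4816
step 2: x_pred=-2.7180  r=7.6780  x^+=0.1612  v^+=1.0838  a^+=1.7433
step 3: x_pred=2.3485  r=-5.6485  x^+=0.2303  v^+=1.9206  a^+=0.1065
step 4: x_pred=2.3667  r=1.5833  x^+=2.9604  v^+=2.3289  a^+=0.5653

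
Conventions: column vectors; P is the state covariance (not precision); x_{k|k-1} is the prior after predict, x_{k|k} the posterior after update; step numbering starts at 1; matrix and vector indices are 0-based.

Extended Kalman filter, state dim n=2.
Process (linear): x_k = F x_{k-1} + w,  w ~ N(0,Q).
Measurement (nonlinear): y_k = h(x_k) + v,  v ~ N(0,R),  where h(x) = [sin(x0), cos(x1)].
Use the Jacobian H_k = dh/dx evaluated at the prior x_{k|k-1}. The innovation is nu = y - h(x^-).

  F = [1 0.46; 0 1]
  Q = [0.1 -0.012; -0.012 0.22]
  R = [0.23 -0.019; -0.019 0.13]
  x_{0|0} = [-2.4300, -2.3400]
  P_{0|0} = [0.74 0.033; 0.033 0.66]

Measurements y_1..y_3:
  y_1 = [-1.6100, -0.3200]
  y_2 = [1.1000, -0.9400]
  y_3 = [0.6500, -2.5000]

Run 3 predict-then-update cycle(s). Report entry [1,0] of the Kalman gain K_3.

step 1: x^-=[-3.5064, -2.3400]  P^-=[1.0100 0.3246; 0.3246 0.8800]  H_jac=[-0.9342 0.0000; 0.0000 0.7185]  S=[1.1115 -0.2369; -0.2369 0.5842]  K=[-0.8361 0.0602; -0.0462 1.0634]  nu=[-1.9668, 0.3756]  x^+=[-1.8394, -1.8498]  P^+=[0.2071 0.0330; 0.0330 0.1936]
step 2: x^-=[-2.6903, -1.8498]  P^-=[0.3784 0.1101; 0.1101 0.4136]  H_jac=[-0.8999 0.0000; 0.0000 0.9613]  S=[0.5364 -0.1142; -0.1142 0.5123]  K=[-0.6203 0.0683; -0.0203 0.7717]  nu=[1.5362, -0.6646]  x^+=[-3.6885, -2.3939]  P^+=[0.1600 0.0215; 0.0215 0.1048]
step 3: x^-=[-4.7896, -2.3939]  P^-=[0.3019 0.0577; 0.0577 0.3248]  H_jac=[0.0772 0.0000; 0.0000 0.6800]  S=[0.2318 -0.0160; -0.0160 0.2801]  K=[0.1106 0.1463; 0.0738 0.7924]  nu=[-0.3470, -1.7667]  x^+=[-5.0865, -3.8195]  P^+=[0.2936 0.0249; 0.0249 0.1494]

K[1,0] = 0.0738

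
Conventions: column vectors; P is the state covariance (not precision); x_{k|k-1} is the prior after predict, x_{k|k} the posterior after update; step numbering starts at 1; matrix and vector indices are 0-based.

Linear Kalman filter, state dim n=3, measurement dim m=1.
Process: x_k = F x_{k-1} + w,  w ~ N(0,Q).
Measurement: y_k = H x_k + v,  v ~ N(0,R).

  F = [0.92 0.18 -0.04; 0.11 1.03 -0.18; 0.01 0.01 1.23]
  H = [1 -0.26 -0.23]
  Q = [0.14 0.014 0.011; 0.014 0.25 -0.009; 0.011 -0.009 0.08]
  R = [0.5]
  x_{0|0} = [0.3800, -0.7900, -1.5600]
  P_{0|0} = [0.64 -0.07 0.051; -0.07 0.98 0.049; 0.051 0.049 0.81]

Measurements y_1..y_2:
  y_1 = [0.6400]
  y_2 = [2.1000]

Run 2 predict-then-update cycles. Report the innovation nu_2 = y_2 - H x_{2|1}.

innov = [1.3891]

step 1: x^-=[0.2698, -0.4911, -1.9229]  P^-=[0.6871 0.1863 0.0466; 0.1863 1.2876 -0.1095; 0.0466 -0.1095 1.3081]  S=[1.2120]  K=[0.5181; -0.1017; -0.1863]  nu=[-0.1998]  x^+=[0.1663, -0.4708, -1.8857]  P^+=[0.3617 0.2502 0.1636; 0.2502 1.2751 -0.1325; 0.1636 -0.1325 1.2660]
step 2: x^-=[0.1437, -0.1272, -2.3224]  P^-=[0.5622 0.5201 0.1128; 0.5201 1.7475 -0.4187; 0.1128 -0.4187 1.9963]  S=[0.9135]  K=[0.4390; 0.1774; -0.2599]  nu=[1.3891]  x^+=[0.7535, 0.1192, -2.6835]  P^+=[0.3862 0.4489 0.2171; 0.4489 1.7187 -0.3766; 0.2171 -0.3766 1.9346]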